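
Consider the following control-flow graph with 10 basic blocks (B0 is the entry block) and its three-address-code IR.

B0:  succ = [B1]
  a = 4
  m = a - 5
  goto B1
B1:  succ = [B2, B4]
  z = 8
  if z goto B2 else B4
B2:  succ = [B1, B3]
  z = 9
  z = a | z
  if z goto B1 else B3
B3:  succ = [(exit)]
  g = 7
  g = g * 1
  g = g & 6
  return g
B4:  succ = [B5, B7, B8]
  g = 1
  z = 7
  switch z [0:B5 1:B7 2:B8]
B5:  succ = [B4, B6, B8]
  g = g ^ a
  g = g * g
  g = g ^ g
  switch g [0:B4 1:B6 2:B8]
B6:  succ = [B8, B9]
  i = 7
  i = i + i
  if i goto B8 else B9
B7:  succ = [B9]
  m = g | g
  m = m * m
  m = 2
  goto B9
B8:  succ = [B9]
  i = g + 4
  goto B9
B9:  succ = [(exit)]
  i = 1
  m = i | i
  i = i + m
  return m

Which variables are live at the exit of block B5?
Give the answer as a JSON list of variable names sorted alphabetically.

def/use:
  B0 def {a,m} use ∅
  B1 def {z} use ∅
  B2 def {z} use {a}
  B3 def {g} use ∅
  B4 def {g,z} use ∅
  B5 def {g} use {a,g}
  B6 def {i} use ∅
  B7 def {m} use {g}
  B8 def {i} use {g}
  B9 def {i,m} use ∅

Backward fixpoint:
  B0 li=∅ lo={a}
  B1 li={a} lo={a}
  B2 li={a} lo={a}
  B3 li=∅ lo=∅
  B4 li={a} lo={a,g}
  B5 li={a,g} lo={a,g}
  B6 li={g} lo={g}
  B7 li={g} lo=∅
  B8 li={g} lo=∅
  B9 li=∅ lo=∅

live-out(B5) = ["a", "g"]

Answer: ["a", "g"]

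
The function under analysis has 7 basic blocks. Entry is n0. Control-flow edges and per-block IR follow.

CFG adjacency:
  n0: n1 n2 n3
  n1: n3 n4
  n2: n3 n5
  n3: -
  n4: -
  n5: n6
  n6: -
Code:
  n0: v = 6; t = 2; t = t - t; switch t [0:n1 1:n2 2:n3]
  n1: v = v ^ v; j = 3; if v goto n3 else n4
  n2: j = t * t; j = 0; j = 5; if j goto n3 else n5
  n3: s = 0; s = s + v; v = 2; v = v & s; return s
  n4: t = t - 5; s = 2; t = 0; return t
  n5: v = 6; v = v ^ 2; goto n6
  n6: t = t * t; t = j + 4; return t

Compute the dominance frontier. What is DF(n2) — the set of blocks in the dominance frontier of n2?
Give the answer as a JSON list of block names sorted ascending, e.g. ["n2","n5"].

idom tree: n1←n0 n2←n0 n3←n0 n4←n1 n5←n2 n6←n5
Dom at joins:
  n3: preds {n0,n1,n2}: {n0} ∩ {n0,n1} ∩ {n0,n2} = {n0}; idom=n0

DF derivation:
  join n3 pred n0: · stop@n0
  join n3 pred n1: n1 stop@n0
  join n3 pred n2: n2 stop@n0
  n0: DF=∅
  n1: DF={n3}
  n2: DF={n3}
  n3: DF=∅
  n4: DF=∅
  n5: DF=∅
  n6: DF=∅

DF(n2) = ["n3"]

Answer: ["n3"]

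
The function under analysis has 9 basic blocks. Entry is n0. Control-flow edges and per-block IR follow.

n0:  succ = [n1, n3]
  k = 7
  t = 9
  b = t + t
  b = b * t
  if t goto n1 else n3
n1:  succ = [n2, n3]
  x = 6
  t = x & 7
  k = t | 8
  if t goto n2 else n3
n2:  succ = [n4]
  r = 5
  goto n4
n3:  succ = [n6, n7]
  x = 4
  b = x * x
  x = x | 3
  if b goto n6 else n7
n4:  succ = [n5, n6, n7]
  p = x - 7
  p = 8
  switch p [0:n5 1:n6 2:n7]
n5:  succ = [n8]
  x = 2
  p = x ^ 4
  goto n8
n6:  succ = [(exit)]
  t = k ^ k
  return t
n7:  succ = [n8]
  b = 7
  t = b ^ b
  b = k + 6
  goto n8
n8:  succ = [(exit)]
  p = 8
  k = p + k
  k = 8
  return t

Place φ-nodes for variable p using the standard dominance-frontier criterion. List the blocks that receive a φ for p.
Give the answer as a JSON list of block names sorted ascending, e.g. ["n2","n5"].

Answer: ["n6", "n7", "n8"]

Working:
idom tree: n1←n0 n2←n1 n3←n0 n4←n2 n5←n4 n6←n0 n7←n0 n8←n0
Dom at joins:
  n3: preds {n0,n1}: {n0} ∩ {n0,n1} = {n0}; idom=n0
  n6: preds {n3,n4}: {n0,n3} ∩ {n0,n1,n2,n4} = {n0}; idom=n0
  n7: preds {n3,n4}: {n0,n3} ∩ {n0,n1,n2,n4} = {n0}; idom=n0
  n8: preds {n5,n7}: {n0,n1,n2,n4,n5} ∩ {n0,n7} = {n0}; idom=n0

Frontier:
  n3←n0: walk · to n0
  n3←n1: walk n1 to n0
  n6←n3: walk n3 to n0
  n6←n4: walk n4→n2→n1 to n0
  n7←n3: walk n3 to n0
  n7←n4: walk n4→n2→n1 to n0
  n8←n5: walk n5→n4→n2→n1 to n0
  n8←n7: walk n7 to n0
  DF(n0)=∅
  DF(n1)={n3,n6,n7,n8}
  DF(n2)={n6,n7,n8}
  DF(n3)={n6,n7}
  DF(n4)={n6,n7,n8}
  DF(n5)={n8}
  DF(n6)=∅
  DF(n7)={n8}
  DF(n8)=∅

φ for p: defs {n4,n5,n8}
  DF⁺ = {n6,n7,n8}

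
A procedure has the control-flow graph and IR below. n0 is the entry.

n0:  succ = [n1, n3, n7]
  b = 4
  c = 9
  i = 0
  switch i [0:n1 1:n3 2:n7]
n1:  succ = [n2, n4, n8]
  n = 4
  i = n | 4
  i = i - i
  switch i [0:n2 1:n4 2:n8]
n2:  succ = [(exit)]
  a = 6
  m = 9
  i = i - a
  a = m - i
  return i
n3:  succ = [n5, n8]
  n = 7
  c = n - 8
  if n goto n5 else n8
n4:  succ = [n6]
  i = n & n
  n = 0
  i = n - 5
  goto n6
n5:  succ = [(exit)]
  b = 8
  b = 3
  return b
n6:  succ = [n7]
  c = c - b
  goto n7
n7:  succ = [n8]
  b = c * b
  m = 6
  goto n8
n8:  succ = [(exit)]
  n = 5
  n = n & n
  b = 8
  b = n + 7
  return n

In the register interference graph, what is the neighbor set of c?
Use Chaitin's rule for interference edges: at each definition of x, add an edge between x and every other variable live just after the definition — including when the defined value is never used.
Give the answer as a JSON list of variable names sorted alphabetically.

Block summaries:
  n0: def={b,c,i} ue=∅
  n1: def={i,n} ue=∅
  n2: def={a,i,m} ue={i}
  n3: def={c,n} ue=∅
  n4: def={i,n} ue={n}
  n5: def={b} ue=∅
  n6: def={c} ue={b,c}
  n7: def={b,m} ue={b,c}
  n8: def={b,n} ue=∅

Liveness:
  n0: in=∅ out={b,c}
  n1: in={b,c} out={b,c,i,n}
  n2: in={i} out=∅
  n3: in=∅ out=∅
  n4: in={b,c,n} out={b,c}
  n5: in=∅ out=∅
  n6: in={b,c} out={b,c}
  n7: in={b,c} out=∅
  n8: in=∅ out=∅

Interfere edges:
  a — {i,m}
  b — {c,i,n}
  c — {b,i,n}
  i — {a,b,c,m,n}
  m — {a,i}
  n — {b,c,i}

N(c) = ["b", "i", "n"]

Answer: ["b", "i", "n"]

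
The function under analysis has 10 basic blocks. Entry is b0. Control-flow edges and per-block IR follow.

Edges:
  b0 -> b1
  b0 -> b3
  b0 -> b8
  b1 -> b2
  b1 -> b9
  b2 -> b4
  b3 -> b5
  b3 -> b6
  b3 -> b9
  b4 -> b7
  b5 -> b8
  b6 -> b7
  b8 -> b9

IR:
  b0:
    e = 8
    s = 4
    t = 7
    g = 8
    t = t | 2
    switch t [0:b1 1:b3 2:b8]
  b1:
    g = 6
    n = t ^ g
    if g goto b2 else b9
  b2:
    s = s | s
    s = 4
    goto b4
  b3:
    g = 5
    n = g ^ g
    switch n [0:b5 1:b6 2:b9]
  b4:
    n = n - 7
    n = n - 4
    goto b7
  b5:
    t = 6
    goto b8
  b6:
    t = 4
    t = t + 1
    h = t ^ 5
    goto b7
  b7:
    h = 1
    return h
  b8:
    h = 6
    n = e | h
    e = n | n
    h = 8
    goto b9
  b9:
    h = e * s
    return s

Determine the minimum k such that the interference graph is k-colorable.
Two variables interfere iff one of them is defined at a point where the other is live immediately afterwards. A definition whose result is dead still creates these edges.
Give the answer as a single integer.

Answer: 4

Analysis:
def/use:
  b0 def {e,g,s,t} use ∅
  b1 def {g,n} use {t}
  b2 def {s} use {s}
  b3 def {g,n} use ∅
  b4 def {n} use {n}
  b5 def {t} use ∅
  b6 def {h,t} use ∅
  b7 def {h} use ∅
  b8 def {e,h,n} use {e}
  b9 def {h} use {e,s}

Backward fixpoint:
  b0 li=∅ lo={e,s,t}
  b1 li={e,s,t} lo={e,n,s}
  b2 li={n,s} lo={n}
  b3 li={e,s} lo={e,s}
  b4 li={n} lo=∅
  b5 li={e,s} lo={e,s}
  b6 li=∅ lo=∅
  b7 li=∅ lo=∅
  b8 li={e,s} lo={e,s}
  b9 li={e,s} lo=∅

Conflict graph:
  e: {g,h,n,s,t}
  g: {e,n,s,t}
  h: {e,s}
  n: {e,g,s}
  s: {e,g,h,n,t}
  t: {e,g,s}

Colouring:
  {e,g,n,s} pairwise interfere (4-clique) ⇒ χ ≥ 4
  4-colouring: R0={e}  R1={s}  R2={g,h}  R3={n,t}
  χ = 4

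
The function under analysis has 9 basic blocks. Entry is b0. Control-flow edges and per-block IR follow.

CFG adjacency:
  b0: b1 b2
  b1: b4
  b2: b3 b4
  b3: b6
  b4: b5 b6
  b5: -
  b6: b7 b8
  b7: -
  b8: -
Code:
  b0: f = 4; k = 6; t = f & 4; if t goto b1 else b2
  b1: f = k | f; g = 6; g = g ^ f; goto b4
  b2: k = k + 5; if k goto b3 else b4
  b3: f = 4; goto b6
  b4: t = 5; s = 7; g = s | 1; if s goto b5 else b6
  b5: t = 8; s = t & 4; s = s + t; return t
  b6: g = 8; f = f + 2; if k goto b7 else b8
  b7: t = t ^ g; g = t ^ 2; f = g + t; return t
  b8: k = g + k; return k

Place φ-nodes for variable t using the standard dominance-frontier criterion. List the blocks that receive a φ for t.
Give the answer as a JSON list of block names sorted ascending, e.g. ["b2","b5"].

Answer: ["b6"]

Working:
idom tree: b1←b0 b2←b0 b3←b2 b4←b0 b5←b4 b6←b0 b7←b6 b8←b6
Dom∩ at merges:
  b4: preds {b1,b2}: {b0,b1} ∩ {b0,b2} = {b0}; idom=b0
  b6: preds {b3,b4}: {b0,b2,b3} ∩ {b0,b4} = {b0}; idom=b0

Frontier:
  b4←b1: walk b1 to b0
  b4←b2: walk b2 to b0
  b6←b3: walk b3→b2 to b0
  b6←b4: walk b4 to b0
  b0: DF=∅
  b1: DF={b4}
  b2: DF={b4,b6}
  b3: DF={b6}
  b4: DF={b6}
  b5: DF=∅
  b6: DF=∅
  b7: DF=∅
  b8: DF=∅

φ for t: defs {b0,b4,b5,b7}
  DF⁺ = {b6}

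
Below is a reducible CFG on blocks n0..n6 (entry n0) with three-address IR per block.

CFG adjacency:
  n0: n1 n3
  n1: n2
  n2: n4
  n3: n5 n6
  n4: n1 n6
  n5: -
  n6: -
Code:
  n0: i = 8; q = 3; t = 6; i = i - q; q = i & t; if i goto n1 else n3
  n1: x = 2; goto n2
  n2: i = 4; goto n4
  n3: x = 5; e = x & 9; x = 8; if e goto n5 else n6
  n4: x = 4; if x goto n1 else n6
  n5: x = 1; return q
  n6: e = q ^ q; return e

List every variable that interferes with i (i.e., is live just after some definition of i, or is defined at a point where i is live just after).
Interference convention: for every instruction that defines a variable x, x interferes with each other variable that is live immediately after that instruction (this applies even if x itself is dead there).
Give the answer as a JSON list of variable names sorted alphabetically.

Answer: ["q", "t"]

Derivation:
def/use:
  n0: def={i,q,t} ue=∅
  n1: def={x} ue=∅
  n2: def={i} ue=∅
  n3: def={e,x} ue=∅
  n4: def={x} ue=∅
  n5: def={x} ue={q}
  n6: def={e} ue={q}

Backward fixpoint:
  n0 li=∅ lo={q}
  n1 li={q} lo={q}
  n2 li={q} lo={q}
  n3 li={q} lo={q}
  n4 li={q} lo={q}
  n5 li={q} lo=∅
  n6 li={q} lo=∅

Interfere edges:
  e↔{q,x}
  i↔{q,t}
  q↔{e,i,t,x}
  t↔{i,q}
  x↔{e,q}

N(i) = ["q", "t"]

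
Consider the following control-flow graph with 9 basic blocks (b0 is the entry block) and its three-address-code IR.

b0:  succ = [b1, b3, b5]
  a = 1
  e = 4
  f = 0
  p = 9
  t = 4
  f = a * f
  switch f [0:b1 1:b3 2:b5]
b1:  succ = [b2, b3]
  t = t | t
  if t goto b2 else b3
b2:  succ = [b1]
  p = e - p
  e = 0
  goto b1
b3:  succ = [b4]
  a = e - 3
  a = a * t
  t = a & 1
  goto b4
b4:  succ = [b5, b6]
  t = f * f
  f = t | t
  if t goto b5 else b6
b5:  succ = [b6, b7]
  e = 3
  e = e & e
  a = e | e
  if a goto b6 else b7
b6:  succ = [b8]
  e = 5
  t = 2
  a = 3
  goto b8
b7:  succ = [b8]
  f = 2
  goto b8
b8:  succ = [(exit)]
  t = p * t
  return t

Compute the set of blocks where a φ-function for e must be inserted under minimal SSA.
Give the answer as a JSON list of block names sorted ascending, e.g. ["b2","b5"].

Answer: ["b1", "b3", "b5", "b6", "b8"]

Derivation:
idom tree: b1←b0 b2←b1 b3←b0 b4←b3 b5←b0 b6←b0 b7←b5 b8←b0
Dom∩ at merges:
  b1: preds {b0,b2}: {b0} ∩ {b0,b1,b2} = {b0}; idom=b0
  b3: preds {b0,b1}: {b0} ∩ {b0,b1} = {b0}; idom=b0
  b5: preds {b0,b4}: {b0} ∩ {b0,b3,b4} = {b0}; idom=b0
  b6: preds {b4,b5}: {b0,b3,b4} ∩ {b0,b5} = {b0}; idom=b0
  b8: preds {b6,b7}: {b0,b6} ∩ {b0,b5,b7} = {b0}; idom=b0

DF derivation:
  join b1 pred b0: · stop@b0
  join b1 pred b2: b2→b1 stop@b0
  join b3 pred b0: · stop@b0
  join b3 pred b1: b1 stop@b0
  join b5 pred b0: · stop@b0
  join b5 pred b4: b4→b3 stop@b0
  join b6 pred b4: b4→b3 stop@b0
  join b6 pred b5: b5 stop@b0
  join b8 pred b6: b6 stop@b0
  join b8 pred b7: b7→b5 stop@b0
  DF(b0)=∅
  DF(b1)={b1,b3}
  DF(b2)={b1}
  DF(b3)={b5,b6}
  DF(b4)={b5,b6}
  DF(b5)={b6,b8}
  DF(b6)={b8}
  DF(b7)={b8}
  DF(b8)=∅

φ for e: defs {b0,b2,b5,b6}
  DF⁺ = {b1,b3,b5,b6,b8}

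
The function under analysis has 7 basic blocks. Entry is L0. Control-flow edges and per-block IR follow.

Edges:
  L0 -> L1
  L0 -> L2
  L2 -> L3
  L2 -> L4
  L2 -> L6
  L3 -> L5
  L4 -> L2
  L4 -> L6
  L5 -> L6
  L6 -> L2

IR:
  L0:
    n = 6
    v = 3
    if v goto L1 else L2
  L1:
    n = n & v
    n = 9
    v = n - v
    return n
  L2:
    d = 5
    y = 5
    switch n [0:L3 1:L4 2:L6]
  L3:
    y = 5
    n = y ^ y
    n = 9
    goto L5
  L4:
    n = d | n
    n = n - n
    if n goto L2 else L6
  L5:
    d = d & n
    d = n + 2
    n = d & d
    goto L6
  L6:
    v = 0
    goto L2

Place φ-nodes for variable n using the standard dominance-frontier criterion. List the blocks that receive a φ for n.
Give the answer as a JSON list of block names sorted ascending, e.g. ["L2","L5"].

Answer: ["L2", "L6"]

Analysis:
idom tree: L1←L0 L2←L0 L3←L2 L4←L2 L5←L3 L6←L2
Join-block Dom:
  L2: preds {L0,L4,L6}: {L0} ∩ {L0,L2,L4} ∩ {L0,L2,L6} = {L0}; idom=L0
  L6: preds {L2,L4,L5}: {L0,L2} ∩ {L0,L2,L4} ∩ {L0,L2,L3,L5} = {L0,L2}; idom=L2

Frontier:
  join L2 pred L0: · stop@L0
  join L2 pred L4: L4→L2 stop@L0
  join L2 pred L6: L6→L2 stop@L0
  join L6 pred L2: · stop@L2
  join L6 pred L4: L4 stop@L2
  join L6 pred L5: L5→L3 stop@L2
  DF(L0)=∅
  DF(L1)=∅
  DF(L2)={L2}
  DF(L3)={L6}
  DF(L4)={L2,L6}
  DF(L5)={L6}
  DF(L6)={L2}

φ for n: defs {L0,L1,L3,L4,L5}
  DF⁺ = {L2,L6}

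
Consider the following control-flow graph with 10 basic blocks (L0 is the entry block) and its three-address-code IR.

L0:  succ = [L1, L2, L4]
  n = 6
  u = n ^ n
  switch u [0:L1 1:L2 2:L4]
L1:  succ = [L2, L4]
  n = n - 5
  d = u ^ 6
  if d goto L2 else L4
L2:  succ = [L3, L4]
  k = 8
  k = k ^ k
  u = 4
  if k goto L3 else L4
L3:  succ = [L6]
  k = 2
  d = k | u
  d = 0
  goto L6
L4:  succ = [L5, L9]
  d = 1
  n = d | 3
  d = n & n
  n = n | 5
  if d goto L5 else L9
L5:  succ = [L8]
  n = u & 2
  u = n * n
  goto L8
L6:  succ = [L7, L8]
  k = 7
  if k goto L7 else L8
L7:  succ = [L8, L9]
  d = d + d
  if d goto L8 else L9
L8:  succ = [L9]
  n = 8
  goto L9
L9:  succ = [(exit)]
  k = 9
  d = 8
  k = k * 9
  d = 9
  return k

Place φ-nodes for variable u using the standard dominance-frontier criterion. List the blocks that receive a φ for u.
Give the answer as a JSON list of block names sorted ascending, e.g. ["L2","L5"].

Answer: ["L4", "L8", "L9"]

Working:
idom tree: L1←L0 L2←L0 L3←L2 L4←L0 L5←L4 L6←L3 L7←L6 L8←L0 L9←L0
Join-block Dom:
  L2: preds {L0,L1}: {L0} ∩ {L0,L1} = {L0}; idom=L0
  L4: preds {L0,L1,L2}: {L0} ∩ {L0,L1} ∩ {L0,L2} = {L0}; idom=L0
  L8: preds {L5,L6,L7}: {L0,L4,L5} ∩ {L0,L2,L3,L6} ∩ {L0,L2,L3,L6,L7} = {L0}; idom=L0
  L9: preds {L4,L7,L8}: {L0,L4} ∩ {L0,L2,L3,L6,L7} ∩ {L0,L8} = {L0}; idom=L0

Frontier:
  join L2 pred L0: · stop@L0
  join L2 pred L1: L1 stop@L0
  join L4 pred L0: · stop@L0
  join L4 pred L1: L1 stop@L0
  join L4 pred L2: L2 stop@L0
  join L8 pred L5: L5→L4 stop@L0
  join L8 pred L6: L6→L3→L2 stop@L0
  join L8 pred L7: L7→L6→L3→L2 stop@L0
  join L9 pred L4: L4 stop@L0
  join L9 pred L7: L7→L6→L3→L2 stop@L0
  join L9 pred L8: L8 stop@L0
  L0: DF=∅
  L1: DF={L2,L4}
  L2: DF={L4,L8,L9}
  L3: DF={L8,L9}
  L4: DF={L8,L9}
  L5: DF={L8}
  L6: DF={L8,L9}
  L7: DF={L8,L9}
  L8: DF={L9}
  L9: DF=∅

φ for u: defs {L0,L2,L5}
  DF⁺ = {L4,L8,L9}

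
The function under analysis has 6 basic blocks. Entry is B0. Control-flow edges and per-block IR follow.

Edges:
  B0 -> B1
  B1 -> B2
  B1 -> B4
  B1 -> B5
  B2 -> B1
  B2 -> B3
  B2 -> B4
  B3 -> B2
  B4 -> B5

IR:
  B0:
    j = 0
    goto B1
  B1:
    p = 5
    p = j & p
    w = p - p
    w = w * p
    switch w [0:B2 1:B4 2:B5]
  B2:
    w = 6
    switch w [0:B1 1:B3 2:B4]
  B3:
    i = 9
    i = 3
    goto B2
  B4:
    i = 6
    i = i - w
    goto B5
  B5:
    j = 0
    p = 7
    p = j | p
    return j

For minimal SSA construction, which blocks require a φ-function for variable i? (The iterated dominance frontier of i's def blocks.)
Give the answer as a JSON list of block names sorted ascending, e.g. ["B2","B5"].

Answer: ["B1", "B2", "B4", "B5"]

Analysis:
idom tree: B1←B0 B2←B1 B3←B2 B4←B1 B5←B1
Join-block Dom:
  B1: preds {B0,B2}: {B0} ∩ {B0,B1,B2} = {B0}; idom=B0
  B2: preds {B1,B3}: {B0,B1} ∩ {B0,B1,B2,B3} = {B0,B1}; idom=B1
  B4: preds {B1,B2}: {B0,B1} ∩ {B0,B1,B2} = {B0,B1}; idom=B1
  B5: preds {B1,B4}: {B0,B1} ∩ {B0,B1,B4} = {B0,B1}; idom=B1

Frontier:
  B1←B0: walk · to B0
  B1←B2: walk B2→B1 to B0
  B2←B1: walk · to B1
  B2←B3: walk B3→B2 to B1
  B4←B1: walk · to B1
  B4←B2: walk B2 to B1
  B5←B1: walk · to B1
  B5←B4: walk B4 to B1
  DF(B0)=∅
  DF(B1)={B1}
  DF(B2)={B1,B2,B4}
  DF(B3)={B2}
  DF(B4)={B5}
  DF(B5)=∅

φ for i: defs {B3,B4}
  DF⁺ = {B1,B2,B4,B5}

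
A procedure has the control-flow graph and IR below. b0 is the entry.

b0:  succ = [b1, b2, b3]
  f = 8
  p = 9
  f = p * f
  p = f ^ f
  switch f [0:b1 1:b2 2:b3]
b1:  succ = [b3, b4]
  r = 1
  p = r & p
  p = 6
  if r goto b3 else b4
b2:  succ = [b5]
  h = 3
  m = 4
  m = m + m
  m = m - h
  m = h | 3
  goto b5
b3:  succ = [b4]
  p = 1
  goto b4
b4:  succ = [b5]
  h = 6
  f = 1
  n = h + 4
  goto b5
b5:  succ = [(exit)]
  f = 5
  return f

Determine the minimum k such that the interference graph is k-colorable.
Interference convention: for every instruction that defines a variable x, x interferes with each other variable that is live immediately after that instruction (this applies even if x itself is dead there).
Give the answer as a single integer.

def/use:
  b0 def {f,p} use ∅
  b1 def {p,r} use {p}
  b2 def {h,m} use ∅
  b3 def {p} use ∅
  b4 def {f,h,n} use ∅
  b5 def {f} use ∅

Liveness:
  b0 li=∅ lo={p}
  b1 li={p} lo=∅
  b2 li=∅ lo=∅
  b3 li=∅ lo=∅
  b4 li=∅ lo=∅
  b5 li=∅ lo=∅

Interference:
  f: {h,p}
  h: {f,m}
  m: {h}
  n: ∅
  p: {f,r}
  r: {p}

Registers:
  clique {f,h} ⇒ need ≥ 2
  assign f→r0 h→r1 m→r0 n→r0 p→r1 r→r0 — no edge inside a register ⇒ χ ≤ 2
  χ = 2

Answer: 2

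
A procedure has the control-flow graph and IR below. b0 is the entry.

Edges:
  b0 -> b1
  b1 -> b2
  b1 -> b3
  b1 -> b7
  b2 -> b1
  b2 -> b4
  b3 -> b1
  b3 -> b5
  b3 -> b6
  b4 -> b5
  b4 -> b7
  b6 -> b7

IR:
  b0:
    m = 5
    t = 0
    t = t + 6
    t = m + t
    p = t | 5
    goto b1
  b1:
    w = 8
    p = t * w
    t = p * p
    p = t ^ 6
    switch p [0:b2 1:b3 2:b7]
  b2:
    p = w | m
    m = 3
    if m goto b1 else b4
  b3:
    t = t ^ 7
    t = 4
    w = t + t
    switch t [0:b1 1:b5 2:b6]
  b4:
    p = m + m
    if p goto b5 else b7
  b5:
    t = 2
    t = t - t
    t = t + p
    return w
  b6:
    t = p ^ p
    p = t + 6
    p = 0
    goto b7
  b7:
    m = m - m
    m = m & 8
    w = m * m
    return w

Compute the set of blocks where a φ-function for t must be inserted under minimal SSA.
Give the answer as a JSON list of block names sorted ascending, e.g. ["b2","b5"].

Answer: ["b1", "b5", "b7"]

Working:
idom tree: b1←b0 b2←b1 b3←b1 b4←b2 b5←b1 b6←b3 b7←b1
Join-block Dom:
  b1: preds {b0,b2,b3}: {b0} ∩ {b0,b1,b2} ∩ {b0,b1,b3} = {b0}; idom=b0
  b5: preds {b3,b4}: {b0,b1,b3} ∩ {b0,b1,b2,b4} = {b0,b1}; idom=b1
  b7: preds {b1,b4,b6}: {b0,b1} ∩ {b0,b1,b2,b4} ∩ {b0,b1,b3,b6} = {b0,b1}; idom=b1

Frontier:
  b1←b0: walk · to b0
  b1←b2: walk b2→b1 to b0
  b1←b3: walk b3→b1 to b0
  b5←b3: walk b3 to b1
  b5←b4: walk b4→b2 to b1
  b7←b1: walk · to b1
  b7←b4: walk b4→b2 to b1
  b7←b6: walk b6→b3 to b1
  DF(b0)=∅
  DF(b1)={b1}
  DF(b2)={b1,b5,b7}
  DF(b3)={b1,b5,b7}
  DF(b4)={b5,b7}
  DF(b5)=∅
  DF(b6)={b7}
  DF(b7)=∅

φ for t: defs {b0,b1,b3,b5,b6}
  DF⁺ = {b1,b5,b7}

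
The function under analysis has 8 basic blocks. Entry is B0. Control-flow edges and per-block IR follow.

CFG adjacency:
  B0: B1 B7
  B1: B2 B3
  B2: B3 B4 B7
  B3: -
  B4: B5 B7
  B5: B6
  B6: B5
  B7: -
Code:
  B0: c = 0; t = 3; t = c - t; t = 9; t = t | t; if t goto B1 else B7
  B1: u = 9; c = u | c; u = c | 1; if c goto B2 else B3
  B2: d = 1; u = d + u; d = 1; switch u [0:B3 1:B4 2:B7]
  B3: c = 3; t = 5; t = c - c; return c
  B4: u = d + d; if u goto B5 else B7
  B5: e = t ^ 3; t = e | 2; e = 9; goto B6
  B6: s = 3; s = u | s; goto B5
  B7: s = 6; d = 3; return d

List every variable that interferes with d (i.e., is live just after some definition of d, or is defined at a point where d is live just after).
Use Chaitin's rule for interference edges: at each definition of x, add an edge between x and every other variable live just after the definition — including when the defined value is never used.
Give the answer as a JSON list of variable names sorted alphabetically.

Per-block:
  B0: def={c,t} ue=∅
  B1: def={c,u} ue={c}
  B2: def={d,u} ue={u}
  B3: def={c,t} ue=∅
  B4: def={u} ue={d}
  B5: def={e,t} ue={t}
  B6: def={s} ue={u}
  B7: def={d,s} ue=∅

Live sets:
  B0 li=∅ lo={c,t}
  B1 li={c,t} lo={t,u}
  B2 li={t,u} lo={d,t}
  B3 li=∅ lo=∅
  B4 li={d,t} lo={t,u}
  B5 li={t,u} lo={t,u}
  B6 li={t,u} lo={t,u}
  B7 li=∅ lo=∅

Conflict graph:
  c — {t,u}
  d — {t,u}
  e — {t,u}
  s — {t,u}
  t — {c,d,e,s,u}
  u — {c,d,e,s,t}

N(d) = ["t", "u"]

Answer: ["t", "u"]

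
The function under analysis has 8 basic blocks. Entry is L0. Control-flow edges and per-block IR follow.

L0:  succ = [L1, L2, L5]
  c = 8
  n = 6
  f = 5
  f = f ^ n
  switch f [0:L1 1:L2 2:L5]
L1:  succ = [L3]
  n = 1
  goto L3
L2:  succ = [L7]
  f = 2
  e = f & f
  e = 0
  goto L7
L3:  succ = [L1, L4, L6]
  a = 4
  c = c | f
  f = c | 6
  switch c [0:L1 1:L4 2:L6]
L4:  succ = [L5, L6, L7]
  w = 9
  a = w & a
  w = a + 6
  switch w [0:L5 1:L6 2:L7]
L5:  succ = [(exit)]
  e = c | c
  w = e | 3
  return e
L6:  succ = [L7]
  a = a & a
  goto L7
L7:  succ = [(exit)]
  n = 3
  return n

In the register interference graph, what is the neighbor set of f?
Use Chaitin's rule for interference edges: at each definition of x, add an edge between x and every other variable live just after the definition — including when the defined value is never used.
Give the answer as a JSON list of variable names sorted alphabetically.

Answer: ["a", "c", "n"]

Derivation:
Per-block:
  L0 def {c,f,n} use ∅
  L1 def {n} use ∅
  L2 def {e,f} use ∅
  L3 def {a,c,f} use {c,f}
  L4 def {a,w} use {a}
  L5 def {e,w} use {c}
  L6 def {a} use {a}
  L7 def {n} use ∅

Live sets:
  live L0: ∅→{c,f}
  live L1: {c,f}→{c,f}
  live L2: ∅→∅
  live L3: {c,f}→{a,c,f}
  live L4: {a,c}→{a,c}
  live L5: {c}→∅
  live L6: {a}→∅
  live L7: ∅→∅

Interfere edges:
  a — {c,f,w}
  c — {a,f,n,w}
  e — {w}
  f — {a,c,n}
  n — {c,f}
  w — {a,c,e}

N(f) = ["a", "c", "n"]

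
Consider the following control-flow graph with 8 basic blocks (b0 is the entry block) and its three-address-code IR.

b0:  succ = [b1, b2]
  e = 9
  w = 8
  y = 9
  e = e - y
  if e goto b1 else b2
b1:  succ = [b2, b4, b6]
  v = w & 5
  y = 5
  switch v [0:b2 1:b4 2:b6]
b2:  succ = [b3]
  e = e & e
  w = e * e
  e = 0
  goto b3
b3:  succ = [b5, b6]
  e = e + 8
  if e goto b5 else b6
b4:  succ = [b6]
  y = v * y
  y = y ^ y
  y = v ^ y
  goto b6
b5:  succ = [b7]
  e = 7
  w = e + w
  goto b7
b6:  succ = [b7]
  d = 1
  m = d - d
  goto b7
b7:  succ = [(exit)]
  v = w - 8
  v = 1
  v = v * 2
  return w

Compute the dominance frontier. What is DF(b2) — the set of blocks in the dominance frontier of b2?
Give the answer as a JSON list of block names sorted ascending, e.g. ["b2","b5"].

Answer: ["b6", "b7"]

Working:
idom tree: b1←b0 b2←b0 b3←b2 b4←b1 b5←b3 b6←b0 b7←b0
Dom at joins:
  b2: preds {b0,b1}: {b0} ∩ {b0,b1} = {b0}; idom=b0
  b6: preds {b1,b3,b4}: {b0,b1} ∩ {b0,b2,b3} ∩ {b0,b1,b4} = {b0}; idom=b0
  b7: preds {b5,b6}: {b0,b2,b3,b5} ∩ {b0,b6} = {b0}; idom=b0

DF derivation:
  b2←b0: walk · to b0
  b2←b1: walk b1 to b0
  b6←b1: walk b1 to b0
  b6←b3: walk b3→b2 to b0
  b6←b4: walk b4→b1 to b0
  b7←b5: walk b5→b3→b2 to b0
  b7←b6: walk b6 to b0
  b0: DF=∅
  b1: DF={b2,b6}
  b2: DF={b6,b7}
  b3: DF={b6,b7}
  b4: DF={b6}
  b5: DF={b7}
  b6: DF={b7}
  b7: DF=∅

DF(b2) = ["b6", "b7"]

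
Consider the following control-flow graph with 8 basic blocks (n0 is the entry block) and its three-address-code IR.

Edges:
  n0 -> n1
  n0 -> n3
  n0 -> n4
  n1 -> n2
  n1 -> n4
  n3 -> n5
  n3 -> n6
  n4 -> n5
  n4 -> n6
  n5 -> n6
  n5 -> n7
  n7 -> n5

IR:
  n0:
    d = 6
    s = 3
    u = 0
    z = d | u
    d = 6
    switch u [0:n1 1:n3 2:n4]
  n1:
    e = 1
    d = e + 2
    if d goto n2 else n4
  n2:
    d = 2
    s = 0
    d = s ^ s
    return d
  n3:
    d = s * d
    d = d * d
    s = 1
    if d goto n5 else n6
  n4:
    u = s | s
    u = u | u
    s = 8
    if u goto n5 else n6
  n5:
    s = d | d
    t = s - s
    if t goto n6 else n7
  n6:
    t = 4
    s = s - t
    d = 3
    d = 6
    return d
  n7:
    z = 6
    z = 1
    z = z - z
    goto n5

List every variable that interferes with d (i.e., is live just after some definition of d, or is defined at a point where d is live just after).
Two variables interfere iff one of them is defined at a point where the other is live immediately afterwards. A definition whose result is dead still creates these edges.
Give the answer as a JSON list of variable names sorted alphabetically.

Answer: ["s", "t", "u", "z"]

Derivation:
Per-block:
  n0: {d,s,u,z} / ∅
  n1: {d,e} / ∅
  n2: {d,s} / ∅
  n3: {d,s} / {d,s}
  n4: {s,u} / {s}
  n5: {s,t} / {d}
  n6: {d,s,t} / {s}
  n7: {z} / ∅

Liveness:
  n0: in=∅ out={d,s}
  n1: in={s} out={d,s}
  n2: in=∅ out=∅
  n3: in={d,s} out={d,s}
  n4: in={d,s} out={d,s}
  n5: in={d} out={d,s}
  n6: in={s} out=∅
  n7: in={d} out={d}

Conflict graph:
  d — {s,t,u,z}
  e — {s}
  s — {d,e,t,u,z}
  t — {d,s}
  u — {d,s,z}
  z — {d,s,u}

N(d) = ["s", "t", "u", "z"]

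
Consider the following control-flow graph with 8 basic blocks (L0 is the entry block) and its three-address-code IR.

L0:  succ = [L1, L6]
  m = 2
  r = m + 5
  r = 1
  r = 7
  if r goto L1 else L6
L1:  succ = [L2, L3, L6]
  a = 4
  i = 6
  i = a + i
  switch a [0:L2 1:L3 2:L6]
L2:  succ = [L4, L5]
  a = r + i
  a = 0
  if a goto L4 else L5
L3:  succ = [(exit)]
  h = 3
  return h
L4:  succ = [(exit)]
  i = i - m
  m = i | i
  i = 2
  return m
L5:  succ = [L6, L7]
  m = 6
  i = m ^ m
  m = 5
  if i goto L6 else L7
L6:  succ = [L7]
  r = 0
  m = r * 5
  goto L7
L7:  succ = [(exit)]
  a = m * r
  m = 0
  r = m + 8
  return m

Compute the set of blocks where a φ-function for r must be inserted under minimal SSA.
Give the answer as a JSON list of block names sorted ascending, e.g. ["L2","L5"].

Answer: ["L7"]

Analysis:
idom tree: L1←L0 L2←L1 L3←L1 L4←L2 L5←L2 L6←L0 L7←L0
Dom at joins:
  L6: preds {L0,L1,L5}: {L0} ∩ {L0,L1} ∩ {L0,L1,L2,L5} = {L0}; idom=L0
  L7: preds {L5,L6}: {L0,L1,L2,L5} ∩ {L0,L6} = {L0}; idom=L0

Frontier:
  L6←L0: walk · to L0
  L6←L1: walk L1 to L0
  L6←L5: walk L5→L2→L1 to L0
  L7←L5: walk L5→L2→L1 to L0
  L7←L6: walk L6 to L0
  L0 → ∅
  L1 → {L6,L7}
  L2 → {L6,L7}
  L3 → ∅
  L4 → ∅
  L5 → {L6,L7}
  L6 → {L7}
  L7 → ∅

φ for r: defs {L0,L6,L7}
  DF⁺ = {L7}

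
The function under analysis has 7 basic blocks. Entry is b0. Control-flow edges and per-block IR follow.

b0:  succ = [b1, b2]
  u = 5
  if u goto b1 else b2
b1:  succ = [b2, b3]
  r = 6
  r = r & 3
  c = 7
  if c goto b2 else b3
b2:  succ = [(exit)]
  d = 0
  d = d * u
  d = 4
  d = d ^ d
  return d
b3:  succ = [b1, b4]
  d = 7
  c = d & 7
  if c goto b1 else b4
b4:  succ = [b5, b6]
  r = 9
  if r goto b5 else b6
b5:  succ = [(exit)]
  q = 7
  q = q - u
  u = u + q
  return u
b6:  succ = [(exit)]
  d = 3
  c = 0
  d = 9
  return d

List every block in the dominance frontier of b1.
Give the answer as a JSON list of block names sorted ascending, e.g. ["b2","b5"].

idom tree: b1←b0 b2←b0 b3←b1 b4←b3 b5←b4 b6←b4
Dom at joins:
  b1: preds {b0,b3}: {b0} ∩ {b0,b1,b3} = {b0}; idom=b0
  b2: preds {b0,b1}: {b0} ∩ {b0,b1} = {b0}; idom=b0

Frontier:
  join b1 pred b0: · stop@b0
  join b1 pred b3: b3→b1 stop@b0
  join b2 pred b0: · stop@b0
  join b2 pred b1: b1 stop@b0
  b0: DF=∅
  b1: DF={b1,b2}
  b2: DF=∅
  b3: DF={b1}
  b4: DF=∅
  b5: DF=∅
  b6: DF=∅

DF(b1) = ["b1", "b2"]

Answer: ["b1", "b2"]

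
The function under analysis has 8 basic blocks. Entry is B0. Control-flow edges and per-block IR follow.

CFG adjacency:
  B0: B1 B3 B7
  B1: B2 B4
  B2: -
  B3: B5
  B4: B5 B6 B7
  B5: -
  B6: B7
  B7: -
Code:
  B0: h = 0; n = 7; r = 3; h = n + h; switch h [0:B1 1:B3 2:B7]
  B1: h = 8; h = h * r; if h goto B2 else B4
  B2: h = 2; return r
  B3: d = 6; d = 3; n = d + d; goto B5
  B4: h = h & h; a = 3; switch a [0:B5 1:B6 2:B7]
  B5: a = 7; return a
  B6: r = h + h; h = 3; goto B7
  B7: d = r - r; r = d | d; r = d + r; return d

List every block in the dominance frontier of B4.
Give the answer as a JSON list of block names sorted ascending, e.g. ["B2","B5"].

Answer: ["B5", "B7"]

Derivation:
idom tree: B1←B0 B2←B1 B3←B0 B4←B1 B5←B0 B6←B4 B7←B0
Dom at joins:
  B5: preds {B3,B4}: {B0,B3} ∩ {B0,B1,B4} = {B0}; idom=B0
  B7: preds {B0,B4,B6}: {B0} ∩ {B0,B1,B4} ∩ {B0,B1,B4,B6} = {B0}; idom=B0

DF walk-up:
  join B5 pred B3: B3 stop@B0
  join B5 pred B4: B4→B1 stop@B0
  join B7 pred B0: · stop@B0
  join B7 pred B4: B4→B1 stop@B0
  join B7 pred B6: B6→B4→B1 stop@B0
  B0: DF=∅
  B1: DF={B5,B7}
  B2: DF=∅
  B3: DF={B5}
  B4: DF={B5,B7}
  B5: DF=∅
  B6: DF={B7}
  B7: DF=∅

DF(B4) = ["B5", "B7"]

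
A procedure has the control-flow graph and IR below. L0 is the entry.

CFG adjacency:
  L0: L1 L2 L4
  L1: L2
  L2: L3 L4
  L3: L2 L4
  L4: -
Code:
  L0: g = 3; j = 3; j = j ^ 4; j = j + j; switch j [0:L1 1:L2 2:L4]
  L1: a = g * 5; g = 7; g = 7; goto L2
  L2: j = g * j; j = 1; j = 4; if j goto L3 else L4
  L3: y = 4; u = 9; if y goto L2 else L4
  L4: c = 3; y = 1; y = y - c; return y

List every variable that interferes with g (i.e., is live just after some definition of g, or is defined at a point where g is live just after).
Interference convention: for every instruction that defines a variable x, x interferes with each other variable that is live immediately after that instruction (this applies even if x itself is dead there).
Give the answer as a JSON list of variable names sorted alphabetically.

Block summaries:
  L0: def={g,j} ue=∅
  L1: def={a,g} ue={g}
  L2: def={j} ue={g,j}
  L3: def={u,y} ue=∅
  L4: def={c,y} ue=∅

Liveness:
  live L0: ∅→{g,j}
  live L1: {g,j}→{g,j}
  live L2: {g,j}→{g,j}
  live L3: {g,j}→{g,j}
  live L4: ∅→∅

Interfere edges:
  a↔{j}
  c↔{y}
  g↔{j,u,y}
  j↔{a,g,u,y}
  u↔{g,j,y}
  y↔{c,g,j,u}

N(g) = ["j", "u", "y"]

Answer: ["j", "u", "y"]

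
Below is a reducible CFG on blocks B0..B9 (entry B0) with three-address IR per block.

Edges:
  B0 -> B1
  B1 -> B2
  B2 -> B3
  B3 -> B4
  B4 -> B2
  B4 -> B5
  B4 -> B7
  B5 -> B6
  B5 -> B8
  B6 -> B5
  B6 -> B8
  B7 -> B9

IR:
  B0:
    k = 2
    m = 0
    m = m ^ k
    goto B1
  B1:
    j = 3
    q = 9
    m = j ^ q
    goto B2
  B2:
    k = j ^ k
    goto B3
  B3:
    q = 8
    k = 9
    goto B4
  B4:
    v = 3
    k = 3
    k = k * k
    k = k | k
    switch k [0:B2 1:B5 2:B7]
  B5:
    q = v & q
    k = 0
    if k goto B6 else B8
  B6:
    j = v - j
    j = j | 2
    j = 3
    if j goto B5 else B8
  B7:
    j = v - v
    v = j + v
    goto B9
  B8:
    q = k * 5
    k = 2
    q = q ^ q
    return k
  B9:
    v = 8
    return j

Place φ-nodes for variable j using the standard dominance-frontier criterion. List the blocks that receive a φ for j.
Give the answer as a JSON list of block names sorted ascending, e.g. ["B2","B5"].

idom tree: B1←B0 B2←B1 B3←B2 B4←B3 B5←B4 B6←B5 B7←B4 B8←B5 B9←B7
Dom at joins:
  B2: preds {B1,B4}: {B0,B1} ∩ {B0,B1,B2,B3,B4} = {B0,B1}; idom=B1
  B5: preds {B4,B6}: {B0,B1,B2,B3,B4} ∩ {B0,B1,B2,B3,B4,B5,B6} = {B0,B1,B2,B3,B4}; idom=B4
  B8: preds {B5,B6}: {B0,B1,B2,B3,B4,B5} ∩ {B0,B1,B2,B3,B4,B5,B6} = {B0,B1,B2,B3,B4,B5}; idom=B5

Frontier:
  join B2 pred B1: · stop@B1
  join B2 pred B4: B4→B3→B2 stop@B1
  join B5 pred B4: · stop@B4
  join B5 pred B6: B6→B5 stop@B4
  join B8 pred B5: · stop@B5
  join B8 pred B6: B6 stop@B5
  B0: DF=∅
  B1: DF=∅
  B2: DF={B2}
  B3: DF={B2}
  B4: DF={B2}
  B5: DF={B5}
  B6: DF={B5,B8}
  B7: DF=∅
  B8: DF=∅
  B9: DF=∅

φ for j: defs {B1,B6,B7}
  DF⁺ = {B5,B8}

Answer: ["B5", "B8"]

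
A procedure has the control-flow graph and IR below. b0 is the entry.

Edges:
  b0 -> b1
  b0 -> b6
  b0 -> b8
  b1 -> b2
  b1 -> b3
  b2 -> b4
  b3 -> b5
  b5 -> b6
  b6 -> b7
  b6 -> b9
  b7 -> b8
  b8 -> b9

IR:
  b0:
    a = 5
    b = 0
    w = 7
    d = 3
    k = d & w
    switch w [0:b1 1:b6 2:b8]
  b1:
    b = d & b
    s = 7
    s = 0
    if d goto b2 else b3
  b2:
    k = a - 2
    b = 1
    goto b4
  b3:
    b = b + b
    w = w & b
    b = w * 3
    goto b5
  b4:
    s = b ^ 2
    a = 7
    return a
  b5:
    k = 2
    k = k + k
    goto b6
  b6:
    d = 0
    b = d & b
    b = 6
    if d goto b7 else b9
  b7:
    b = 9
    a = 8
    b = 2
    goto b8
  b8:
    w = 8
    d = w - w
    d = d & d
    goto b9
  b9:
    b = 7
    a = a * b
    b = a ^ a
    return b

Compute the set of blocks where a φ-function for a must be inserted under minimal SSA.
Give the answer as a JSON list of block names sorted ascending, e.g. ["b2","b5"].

Answer: ["b8", "b9"]

Derivation:
idom tree: b1←b0 b2←b1 b3←b1 b4←b2 b5←b3 b6←b0 b7←b6 b8←b0 b9←b0
Dom at joins:
  b6: preds {b0,b5}: {b0} ∩ {b0,b1,b3,b5} = {b0}; idom=b0
  b8: preds {b0,b7}: {b0} ∩ {b0,b6,b7} = {b0}; idom=b0
  b9: preds {b6,b8}: {b0,b6} ∩ {b0,b8} = {b0}; idom=b0

DF walk-up:
  join b6 pred b0: · stop@b0
  join b6 pred b5: b5→b3→b1 stop@b0
  join b8 pred b0: · stop@b0
  join b8 pred b7: b7→b6 stop@b0
  join b9 pred b6: b6 stop@b0
  join b9 pred b8: b8 stop@b0
  DF(b0)=∅
  DF(b1)={b6}
  DF(b2)=∅
  DF(b3)={b6}
  DF(b4)=∅
  DF(b5)={b6}
  DF(b6)={b8,b9}
  DF(b7)={b8}
  DF(b8)={b9}
  DF(b9)=∅

φ for a: defs {b0,b4,b7,b9}
  DF⁺ = {b8,b9}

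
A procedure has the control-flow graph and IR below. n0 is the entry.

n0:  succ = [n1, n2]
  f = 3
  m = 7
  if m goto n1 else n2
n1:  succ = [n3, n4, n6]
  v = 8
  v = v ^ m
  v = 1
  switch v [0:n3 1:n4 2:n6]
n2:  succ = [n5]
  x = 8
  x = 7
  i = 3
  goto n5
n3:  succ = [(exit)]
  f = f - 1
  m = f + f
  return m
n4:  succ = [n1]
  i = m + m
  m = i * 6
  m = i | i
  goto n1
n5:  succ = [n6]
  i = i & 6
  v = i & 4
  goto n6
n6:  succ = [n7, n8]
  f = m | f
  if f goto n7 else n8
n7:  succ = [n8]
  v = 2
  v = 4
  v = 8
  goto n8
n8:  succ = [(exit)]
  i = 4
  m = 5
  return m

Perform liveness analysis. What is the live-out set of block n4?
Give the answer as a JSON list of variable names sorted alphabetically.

Answer: ["f", "m"]

Working:
Per-block:
  n0: def={f,m} ue=∅
  n1: def={v} ue={m}
  n2: def={i,x} ue=∅
  n3: def={f,m} ue={f}
  n4: def={i,m} ue={m}
  n5: def={i,v} ue={i}
  n6: def={f} ue={f,m}
  n7: def={v} ue=∅
  n8: def={i,m} ue=∅

Liveness:
  live n0: ∅→{f,m}
  live n1: {f,m}→{f,m}
  live n2: {f,m}→{f,i,m}
  live n3: {f}→∅
  live n4: {f,m}→{f,m}
  live n5: {f,i,m}→{f,m}
  live n6: {f,m}→∅
  live n7: ∅→∅
  live n8: ∅→∅

live-out(n4) = ["f", "m"]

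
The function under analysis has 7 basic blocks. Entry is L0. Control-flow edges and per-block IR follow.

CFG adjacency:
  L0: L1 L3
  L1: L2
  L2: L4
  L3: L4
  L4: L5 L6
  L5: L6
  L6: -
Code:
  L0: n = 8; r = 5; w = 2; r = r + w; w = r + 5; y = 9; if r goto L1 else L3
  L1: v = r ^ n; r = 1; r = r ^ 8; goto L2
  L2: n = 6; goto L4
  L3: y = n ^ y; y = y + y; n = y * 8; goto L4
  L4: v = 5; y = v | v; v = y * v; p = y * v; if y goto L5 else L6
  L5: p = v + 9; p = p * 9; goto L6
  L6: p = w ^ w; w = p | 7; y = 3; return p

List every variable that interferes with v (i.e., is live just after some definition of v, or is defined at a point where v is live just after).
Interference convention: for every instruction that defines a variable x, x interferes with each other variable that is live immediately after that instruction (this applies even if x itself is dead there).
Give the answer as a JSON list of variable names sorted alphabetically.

Answer: ["p", "w", "y"]

Working:
Per-block:
  L0 def {n,r,w,y} use ∅
  L1 def {r,v} use {n,r}
  L2 def {n} use ∅
  L3 def {n,y} use {n,y}
  L4 def {p,v,y} use ∅
  L5 def {p} use {v}
  L6 def {p,w,y} use {w}

Live sets:
  live L0: ∅→{n,r,w,y}
  live L1: {n,r,w}→{w}
  live L2: {w}→{w}
  live L3: {n,w,y}→{w}
  live L4: {w}→{v,w}
  live L5: {v,w}→{w}
  live L6: {w}→∅

Interfere edges:
  n — {r,w,y}
  p — {v,w,y}
  r — {n,w,y}
  v — {p,w,y}
  w — {n,p,r,v,y}
  y — {n,p,r,v,w}

N(v) = ["p", "w", "y"]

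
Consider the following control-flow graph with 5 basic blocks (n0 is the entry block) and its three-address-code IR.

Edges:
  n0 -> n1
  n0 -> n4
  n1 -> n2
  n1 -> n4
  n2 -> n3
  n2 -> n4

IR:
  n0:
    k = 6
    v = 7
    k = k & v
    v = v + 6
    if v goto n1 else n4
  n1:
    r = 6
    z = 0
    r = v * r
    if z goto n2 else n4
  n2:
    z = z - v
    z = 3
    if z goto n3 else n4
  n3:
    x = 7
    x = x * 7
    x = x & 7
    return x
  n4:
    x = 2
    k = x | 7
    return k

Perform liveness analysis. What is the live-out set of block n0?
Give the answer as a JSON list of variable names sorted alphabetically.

Answer: ["v"]

Analysis:
Per-block:
  n0 def {k,v} use ∅
  n1 def {r,z} use {v}
  n2 def {z} use {v,z}
  n3 def {x} use ∅
  n4 def {k,x} use ∅

Liveness:
  live n0: ∅→{v}
  live n1: {v}→{v,z}
  live n2: {v,z}→∅
  live n3: ∅→∅
  live n4: ∅→∅

live-out(n0) = ["v"]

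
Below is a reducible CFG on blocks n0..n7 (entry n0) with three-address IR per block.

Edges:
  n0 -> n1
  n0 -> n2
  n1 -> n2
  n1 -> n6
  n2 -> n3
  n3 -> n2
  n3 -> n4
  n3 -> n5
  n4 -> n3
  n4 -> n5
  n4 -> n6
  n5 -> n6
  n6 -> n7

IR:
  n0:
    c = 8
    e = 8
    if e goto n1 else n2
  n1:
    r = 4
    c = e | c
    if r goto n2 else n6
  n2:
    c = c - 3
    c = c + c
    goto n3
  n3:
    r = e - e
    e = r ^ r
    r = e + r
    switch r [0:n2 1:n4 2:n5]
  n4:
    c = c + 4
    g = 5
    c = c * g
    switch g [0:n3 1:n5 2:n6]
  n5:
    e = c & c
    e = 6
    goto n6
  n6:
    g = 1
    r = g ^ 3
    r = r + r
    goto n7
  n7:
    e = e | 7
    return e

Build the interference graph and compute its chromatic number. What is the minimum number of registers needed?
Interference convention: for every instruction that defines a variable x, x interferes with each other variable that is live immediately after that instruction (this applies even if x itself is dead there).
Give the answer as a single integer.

Answer: 3

Working:
def/use:
  n0: def={c,e} ue=∅
  n1: def={c,r} ue={c,e}
  n2: def={c} ue={c}
  n3: def={e,r} ue={e}
  n4: def={c,g} ue={c}
  n5: def={e} ue={c}
  n6: def={g,r} ue=∅
  n7: def={e} ue={e}

Live sets:
  n0: in=∅ out={c,e}
  n1: in={c,e} out={c,e}
  n2: in={c,e} out={c,e}
  n3: in={c,e} out={c,e}
  n4: in={c,e} out={c,e}
  n5: in={c} out={e}
  n6: in={e} out={e}
  n7: in={e} out=∅

Conflict graph:
  c: {e,g,r}
  e: {c,g,r}
  g: {c,e}
  r: {c,e}

Chromatic number:
  lower bound: {c,e,g} mutually conflict ⇒ χ ≥ 3
  assign c→c0 e→c1 g→c2 r→c2 — no edge inside a register ⇒ χ ≤ 3
  χ = 3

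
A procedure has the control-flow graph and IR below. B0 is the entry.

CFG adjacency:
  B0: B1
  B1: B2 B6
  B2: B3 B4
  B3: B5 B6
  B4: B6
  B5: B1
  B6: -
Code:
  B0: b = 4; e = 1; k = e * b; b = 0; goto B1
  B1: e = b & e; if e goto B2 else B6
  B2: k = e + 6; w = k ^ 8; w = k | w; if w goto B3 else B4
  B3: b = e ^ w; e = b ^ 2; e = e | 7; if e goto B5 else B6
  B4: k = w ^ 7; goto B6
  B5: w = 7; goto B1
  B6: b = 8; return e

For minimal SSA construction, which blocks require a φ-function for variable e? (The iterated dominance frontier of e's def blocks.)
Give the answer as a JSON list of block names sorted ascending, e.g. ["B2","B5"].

idom tree: B1←B0 B2←B1 B3←B2 B4←B2 B5←B3 B6←B1
Join-block Dom:
  B1: preds {B0,B5}: {B0} ∩ {B0,B1,B2,B3,B5} = {B0}; idom=B0
  B6: preds {B1,B3,B4}: {B0,B1} ∩ {B0,B1,B2,B3} ∩ {B0,B1,B2,B4} = {B0,B1}; idom=B1

DF derivation:
  join B1 pred B0: · stop@B0
  join B1 pred B5: B5→B3→B2→B1 stop@B0
  join B6 pred B1: · stop@B1
  join B6 pred B3: B3→B2 stop@B1
  join B6 pred B4: B4→B2 stop@B1
  B0 → ∅
  B1 → {B1}
  B2 → {B1,B6}
  B3 → {B1,B6}
  B4 → {B6}
  B5 → {B1}
  B6 → ∅

φ for e: defs {B0,B1,B3}
  DF⁺ = {B1,B6}

Answer: ["B1", "B6"]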